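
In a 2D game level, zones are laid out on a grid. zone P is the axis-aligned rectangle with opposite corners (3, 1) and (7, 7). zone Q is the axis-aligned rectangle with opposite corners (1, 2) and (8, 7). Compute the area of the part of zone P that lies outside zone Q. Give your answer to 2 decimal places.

4.00

|zone P∩zone Q|: x∈[3,7], y∈[2,7] → 4·5 = 20.
|zone P| = 24.
|zone P ∖ zone Q| = |zone P| − |zone P∩zone Q| = 24 − 20 = 4.00.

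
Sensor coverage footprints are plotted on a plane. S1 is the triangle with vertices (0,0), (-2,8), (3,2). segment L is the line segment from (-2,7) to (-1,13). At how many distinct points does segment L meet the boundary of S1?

The segment meets the boundary at (-1.861,7.833), (-1.9,7.6).

2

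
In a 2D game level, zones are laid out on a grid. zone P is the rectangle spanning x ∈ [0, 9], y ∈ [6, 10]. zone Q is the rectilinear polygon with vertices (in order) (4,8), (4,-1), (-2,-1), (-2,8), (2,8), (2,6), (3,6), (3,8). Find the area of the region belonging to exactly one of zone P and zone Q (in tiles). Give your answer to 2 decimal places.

76.00

|zone P| = 36, |zone Q| = 52, |zone P∩zone Q| = 6.
|zone P △ zone Q| = |zone P| + |zone Q| − 2·|zone P∩zone Q| = 36 + 52 − 12 = 76.00.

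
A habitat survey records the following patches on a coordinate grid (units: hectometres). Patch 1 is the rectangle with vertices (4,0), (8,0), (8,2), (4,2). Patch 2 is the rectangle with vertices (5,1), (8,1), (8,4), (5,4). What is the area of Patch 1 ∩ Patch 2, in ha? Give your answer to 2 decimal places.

|Patch 1∩Patch 2|: x∈[5,8], y∈[1,2] → 3·1 = 3.

3.00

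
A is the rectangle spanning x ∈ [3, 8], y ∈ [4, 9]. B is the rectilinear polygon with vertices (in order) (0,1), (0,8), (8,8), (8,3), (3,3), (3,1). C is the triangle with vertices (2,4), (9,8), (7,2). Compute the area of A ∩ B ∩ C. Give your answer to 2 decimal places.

9.83

The intersection is the polygon with vertices (3,4), (3,4.571), (8,7.429), (8,5), (7.667,4).
By the shoelace formula its area is 9.83.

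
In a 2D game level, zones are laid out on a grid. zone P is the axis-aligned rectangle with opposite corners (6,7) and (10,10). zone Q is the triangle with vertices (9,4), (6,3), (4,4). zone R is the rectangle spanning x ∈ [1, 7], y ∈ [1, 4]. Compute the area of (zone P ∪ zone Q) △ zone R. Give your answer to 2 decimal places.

28.83

|zone P ∪ zone Q| = 14.5.
|(zone P ∪ zone Q) ∩ zone R| = 1.8333.
|(zone P ∪ zone Q) △ zone R| = 14.5 + 18 − 3.6667 = 28.83.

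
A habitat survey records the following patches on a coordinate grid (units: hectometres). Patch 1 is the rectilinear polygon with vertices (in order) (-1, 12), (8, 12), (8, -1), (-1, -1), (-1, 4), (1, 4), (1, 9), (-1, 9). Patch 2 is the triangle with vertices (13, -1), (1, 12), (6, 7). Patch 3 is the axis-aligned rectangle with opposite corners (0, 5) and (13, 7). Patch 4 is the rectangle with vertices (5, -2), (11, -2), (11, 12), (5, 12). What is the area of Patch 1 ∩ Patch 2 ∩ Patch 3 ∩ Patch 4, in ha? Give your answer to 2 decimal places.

0.67

The intersection is the polygon with vertices (6,7), (7.75,5), (7.462,5), (5.615,7).
By the shoelace formula its area is 0.67.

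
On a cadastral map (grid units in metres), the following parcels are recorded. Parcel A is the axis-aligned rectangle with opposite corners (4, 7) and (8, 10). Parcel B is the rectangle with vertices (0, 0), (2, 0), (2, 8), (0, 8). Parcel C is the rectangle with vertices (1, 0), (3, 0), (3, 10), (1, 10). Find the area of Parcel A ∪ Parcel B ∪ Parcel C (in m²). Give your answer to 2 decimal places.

By inclusion–exclusion:
Individual areas: |Parcel A| = 12, |Parcel B| = 16, |Parcel C| = 20.
|Parcel A∩Parcel B| = 0 (no overlap).
|Parcel A∩Parcel C| = 0 (no overlap).
|Parcel B∩Parcel C|: x∈[1,2], y∈[0,8] → 1·8 = 8.
|Parcel A∩Parcel B∩Parcel C| = 0.
|Parcel A ∪ Parcel B ∪ Parcel C| = 48 − 8 + 0 = 40.00.

40.00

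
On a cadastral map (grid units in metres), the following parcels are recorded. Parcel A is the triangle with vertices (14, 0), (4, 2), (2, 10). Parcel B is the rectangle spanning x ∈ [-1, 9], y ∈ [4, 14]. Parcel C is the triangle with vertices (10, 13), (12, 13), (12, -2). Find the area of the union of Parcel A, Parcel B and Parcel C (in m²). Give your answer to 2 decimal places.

135.30

By inclusion–exclusion:
Individual areas: |Parcel A| = 38, |Parcel B| = 100, |Parcel C| = 15.
|Parcel A∩Parcel B| = 17.0833.
|Parcel A∩Parcel C| = 0.6138.
|Parcel B∩Parcel C| = 0.
|Parcel A∩Parcel B∩Parcel C| = 0.
|Parcel A ∪ Parcel B ∪ Parcel C| = 153 − 17.6971 + 0 = 135.30.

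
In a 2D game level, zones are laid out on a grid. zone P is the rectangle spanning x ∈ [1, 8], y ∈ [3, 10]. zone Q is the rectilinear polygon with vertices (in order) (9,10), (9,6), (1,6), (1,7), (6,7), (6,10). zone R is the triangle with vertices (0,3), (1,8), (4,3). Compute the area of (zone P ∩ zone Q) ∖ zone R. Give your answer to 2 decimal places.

|zone P ∩ zone Q| = 13.
|(zone P ∩ zone Q) ∩ zone R| = 0.9.
|(zone P ∩ zone Q) ∖ zone R| = 13 − 0.9 = 12.10.

12.10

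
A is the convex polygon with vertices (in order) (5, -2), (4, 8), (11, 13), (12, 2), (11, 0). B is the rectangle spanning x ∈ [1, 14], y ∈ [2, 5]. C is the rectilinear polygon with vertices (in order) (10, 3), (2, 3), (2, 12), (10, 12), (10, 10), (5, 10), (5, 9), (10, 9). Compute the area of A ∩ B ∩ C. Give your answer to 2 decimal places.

11.20

The intersection is the polygon with vertices (10,5), (10,3), (4.5,3), (4.3,5).
By the shoelace formula its area is 11.20.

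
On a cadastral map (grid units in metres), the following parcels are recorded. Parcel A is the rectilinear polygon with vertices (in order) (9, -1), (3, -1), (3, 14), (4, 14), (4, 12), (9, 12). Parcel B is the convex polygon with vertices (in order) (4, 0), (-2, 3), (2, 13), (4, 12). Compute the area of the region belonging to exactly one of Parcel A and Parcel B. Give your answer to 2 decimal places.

|Parcel A| = 80, |Parcel B| = 48, |Parcel A∩Parcel B| = 12.
|Parcel A △ Parcel B| = |Parcel A| + |Parcel B| − 2·|Parcel A∩Parcel B| = 80 + 48 − 24 = 104.00.

104.00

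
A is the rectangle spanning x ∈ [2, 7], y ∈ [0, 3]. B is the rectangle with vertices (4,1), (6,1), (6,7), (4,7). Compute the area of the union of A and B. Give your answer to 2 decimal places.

By inclusion–exclusion:
Individual areas: |A| = 15, |B| = 12.
|A∩B|: x∈[4,6], y∈[1,3] → 2·2 = 4.
|A ∪ B| = 27 − 4 = 23.00.

23.00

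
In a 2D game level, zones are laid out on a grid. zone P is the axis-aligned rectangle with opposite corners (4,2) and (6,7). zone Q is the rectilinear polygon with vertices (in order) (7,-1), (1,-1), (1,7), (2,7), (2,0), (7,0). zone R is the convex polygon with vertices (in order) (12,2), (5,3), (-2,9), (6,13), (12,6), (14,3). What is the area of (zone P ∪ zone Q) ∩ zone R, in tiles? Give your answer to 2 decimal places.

|zone P ∪ zone Q| = 23.
|(zone P ∪ zone Q) ∩ zone R| = 8.64.

8.64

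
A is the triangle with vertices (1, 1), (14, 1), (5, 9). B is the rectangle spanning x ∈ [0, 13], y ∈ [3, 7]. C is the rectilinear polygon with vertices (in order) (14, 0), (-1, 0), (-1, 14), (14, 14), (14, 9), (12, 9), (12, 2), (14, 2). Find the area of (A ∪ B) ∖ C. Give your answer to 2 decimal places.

|A ∪ B| = 78.
|(A ∪ B) ∩ C| = 73.6597.
|(A ∪ B) ∖ C| = 78 − 73.6597 = 4.34.

4.34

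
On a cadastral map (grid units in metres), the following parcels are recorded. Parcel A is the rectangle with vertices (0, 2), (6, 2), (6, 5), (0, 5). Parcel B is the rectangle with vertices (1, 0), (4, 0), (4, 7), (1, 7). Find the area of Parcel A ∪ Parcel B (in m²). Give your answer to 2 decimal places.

30.00

By inclusion–exclusion:
Individual areas: |Parcel A| = 18, |Parcel B| = 21.
|Parcel A∩Parcel B|: x∈[1,4], y∈[2,5] → 3·3 = 9.
|Parcel A ∪ Parcel B| = 39 − 9 = 30.00.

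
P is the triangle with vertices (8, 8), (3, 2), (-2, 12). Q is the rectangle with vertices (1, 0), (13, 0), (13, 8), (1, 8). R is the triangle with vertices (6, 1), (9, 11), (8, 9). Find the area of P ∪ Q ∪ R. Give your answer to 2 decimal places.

113.76

By inclusion–exclusion:
Individual areas: |P| = 40, |Q| = 96, |R| = 2.
|P∩Q| = 23.
|P∩R| = 0.0649.
|Q∩R| = 1.225.
|P∩Q∩R| = 0.0536.
|P ∪ Q ∪ R| = 138 − 24.2899 + 0.0536 = 113.76.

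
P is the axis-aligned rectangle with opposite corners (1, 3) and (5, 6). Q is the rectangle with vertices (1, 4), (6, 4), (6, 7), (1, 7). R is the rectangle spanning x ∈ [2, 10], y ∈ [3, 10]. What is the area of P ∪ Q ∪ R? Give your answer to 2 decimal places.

60.00

By inclusion–exclusion:
Individual areas: |P| = 12, |Q| = 15, |R| = 56.
|P∩Q|: x∈[1,5], y∈[4,6] → 4·2 = 8.
|P∩R|: x∈[2,5], y∈[3,6] → 3·3 = 9.
|Q∩R|: x∈[2,6], y∈[4,7] → 4·3 = 12.
|P∩Q∩R| = 6.
|P ∪ Q ∪ R| = 83 − 29 + 6 = 60.00.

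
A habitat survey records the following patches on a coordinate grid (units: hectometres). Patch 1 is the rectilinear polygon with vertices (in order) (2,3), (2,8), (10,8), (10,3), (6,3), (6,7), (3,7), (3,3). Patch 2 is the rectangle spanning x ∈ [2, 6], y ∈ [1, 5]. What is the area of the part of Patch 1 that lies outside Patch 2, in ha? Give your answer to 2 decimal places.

|Patch 1| = 28, |Patch 1∩Patch 2| = 2.
|Patch 1 ∖ Patch 2| = |Patch 1| − |Patch 1∩Patch 2| = 28 − 2 = 26.00.

26.00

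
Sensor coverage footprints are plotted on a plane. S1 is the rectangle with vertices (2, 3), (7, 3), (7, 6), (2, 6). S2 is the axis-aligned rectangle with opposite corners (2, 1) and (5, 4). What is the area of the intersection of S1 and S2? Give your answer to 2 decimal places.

|S1∩S2|: x∈[2,5], y∈[3,4] → 3·1 = 3.

3.00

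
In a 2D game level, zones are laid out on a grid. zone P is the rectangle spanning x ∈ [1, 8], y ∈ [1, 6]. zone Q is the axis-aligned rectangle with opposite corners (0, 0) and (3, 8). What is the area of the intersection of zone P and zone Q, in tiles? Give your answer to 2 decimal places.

10.00

|zone P∩zone Q|: x∈[1,3], y∈[1,6] → 2·5 = 10.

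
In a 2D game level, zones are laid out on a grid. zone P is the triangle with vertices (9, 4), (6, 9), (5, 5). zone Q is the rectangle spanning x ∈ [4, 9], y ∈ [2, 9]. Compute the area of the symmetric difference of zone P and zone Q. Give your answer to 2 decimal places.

26.50

|zone P| = 8.5, |zone Q| = 35, |zone P∩zone Q| = 8.5.
|zone P △ zone Q| = |zone P| + |zone Q| − 2·|zone P∩zone Q| = 8.5 + 35 − 17 = 26.50.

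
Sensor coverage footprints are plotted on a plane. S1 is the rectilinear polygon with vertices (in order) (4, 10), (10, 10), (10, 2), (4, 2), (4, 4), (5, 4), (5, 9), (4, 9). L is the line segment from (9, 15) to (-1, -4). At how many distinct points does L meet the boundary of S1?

The segment meets the boundary at (5,7.4), (6.368,10).

2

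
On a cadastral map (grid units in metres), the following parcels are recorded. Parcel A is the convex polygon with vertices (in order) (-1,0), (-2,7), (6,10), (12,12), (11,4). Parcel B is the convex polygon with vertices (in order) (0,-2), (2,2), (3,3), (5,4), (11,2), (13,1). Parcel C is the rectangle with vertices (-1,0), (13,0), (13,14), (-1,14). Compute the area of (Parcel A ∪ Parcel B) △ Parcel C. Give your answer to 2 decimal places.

91.51

|Parcel A ∪ Parcel B| = 127.2.
|(Parcel A ∪ Parcel B) ∩ Parcel C| = 115.8458.
|(Parcel A ∪ Parcel B) △ Parcel C| = 127.2 + 196 − 231.6917 = 91.51.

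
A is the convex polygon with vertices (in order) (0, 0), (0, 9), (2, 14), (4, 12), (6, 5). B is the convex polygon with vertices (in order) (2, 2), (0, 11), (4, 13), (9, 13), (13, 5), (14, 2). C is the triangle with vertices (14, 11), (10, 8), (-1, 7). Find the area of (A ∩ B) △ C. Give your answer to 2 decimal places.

46.05

|A ∩ B| = 37.5524.
|(A ∩ B) ∩ C| = 2.999.
|(A ∩ B) △ C| = 37.5524 + 14.5 − 5.9981 = 46.05.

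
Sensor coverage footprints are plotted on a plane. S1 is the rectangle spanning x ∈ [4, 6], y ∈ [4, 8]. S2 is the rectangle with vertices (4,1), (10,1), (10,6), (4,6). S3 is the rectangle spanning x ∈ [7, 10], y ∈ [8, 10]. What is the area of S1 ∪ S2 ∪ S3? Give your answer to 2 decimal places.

By inclusion–exclusion:
Individual areas: |S1| = 8, |S2| = 30, |S3| = 6.
|S1∩S2|: x∈[4,6], y∈[4,6] → 2·2 = 4.
|S1∩S3| = 0 (no overlap).
|S2∩S3| = 0 (no overlap).
|S1∩S2∩S3| = 0.
|S1 ∪ S2 ∪ S3| = 44 − 4 + 0 = 40.00.

40.00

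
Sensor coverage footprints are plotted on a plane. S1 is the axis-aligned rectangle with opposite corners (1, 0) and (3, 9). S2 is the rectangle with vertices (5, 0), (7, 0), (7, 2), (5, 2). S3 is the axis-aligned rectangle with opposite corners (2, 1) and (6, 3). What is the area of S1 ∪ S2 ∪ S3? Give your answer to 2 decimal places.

27.00

By inclusion–exclusion:
Individual areas: |S1| = 18, |S2| = 4, |S3| = 8.
|S1∩S2| = 0 (no overlap).
|S1∩S3|: x∈[2,3], y∈[1,3] → 1·2 = 2.
|S2∩S3|: x∈[5,6], y∈[1,2] → 1·1 = 1.
|S1∩S2∩S3| = 0.
|S1 ∪ S2 ∪ S3| = 30 − 3 + 0 = 27.00.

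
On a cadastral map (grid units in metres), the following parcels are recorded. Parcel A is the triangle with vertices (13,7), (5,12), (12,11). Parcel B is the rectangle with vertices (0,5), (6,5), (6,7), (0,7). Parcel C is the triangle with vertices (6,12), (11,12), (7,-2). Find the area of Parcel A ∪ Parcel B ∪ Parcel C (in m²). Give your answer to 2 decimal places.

53.68

By inclusion–exclusion:
Individual areas: |Parcel A| = 13.5, |Parcel B| = 12, |Parcel C| = 35.
|Parcel A∩Parcel B| = 0.
|Parcel A∩Parcel C| = 6.8199.
|Parcel B∩Parcel C| = 0.
|Parcel A∩Parcel B∩Parcel C| = 0.
|Parcel A ∪ Parcel B ∪ Parcel C| = 60.5 − 6.8199 + 0 = 53.68.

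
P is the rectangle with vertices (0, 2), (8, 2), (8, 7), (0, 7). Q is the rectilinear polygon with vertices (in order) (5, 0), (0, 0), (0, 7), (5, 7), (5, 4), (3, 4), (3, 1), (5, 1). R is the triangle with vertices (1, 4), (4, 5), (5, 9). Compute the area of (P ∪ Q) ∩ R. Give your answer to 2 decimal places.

The region (P ∪ Q) ∩ R is the polygon with vertices (4.5,7), (4,5), (1,4), (3.4,7).
By the shoelace formula its area is 4.40.

4.40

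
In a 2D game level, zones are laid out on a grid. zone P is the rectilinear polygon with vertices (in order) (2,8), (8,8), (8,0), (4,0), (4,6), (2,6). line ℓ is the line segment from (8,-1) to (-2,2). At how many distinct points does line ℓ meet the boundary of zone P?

The segment meets the boundary at (4,0.2), (4.667,0).

2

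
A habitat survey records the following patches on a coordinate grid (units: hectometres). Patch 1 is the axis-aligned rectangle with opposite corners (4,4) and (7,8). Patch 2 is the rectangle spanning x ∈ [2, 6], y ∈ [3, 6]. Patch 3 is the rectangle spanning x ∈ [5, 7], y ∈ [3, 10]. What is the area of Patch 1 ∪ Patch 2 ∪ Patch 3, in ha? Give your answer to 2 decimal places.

By inclusion–exclusion:
Individual areas: |Patch 1| = 12, |Patch 2| = 12, |Patch 3| = 14.
|Patch 1∩Patch 2|: x∈[4,6], y∈[4,6] → 2·2 = 4.
|Patch 1∩Patch 3|: x∈[5,7], y∈[4,8] → 2·4 = 8.
|Patch 2∩Patch 3|: x∈[5,6], y∈[3,6] → 1·3 = 3.
|Patch 1∩Patch 2∩Patch 3| = 2.
|Patch 1 ∪ Patch 2 ∪ Patch 3| = 38 − 15 + 2 = 25.00.

25.00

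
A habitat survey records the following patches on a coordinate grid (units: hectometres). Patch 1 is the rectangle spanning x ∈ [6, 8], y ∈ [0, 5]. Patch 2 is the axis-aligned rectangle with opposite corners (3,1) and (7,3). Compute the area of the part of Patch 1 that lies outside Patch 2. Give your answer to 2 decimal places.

8.00

|Patch 1∩Patch 2|: x∈[6,7], y∈[1,3] → 1·2 = 2.
|Patch 1| = 10.
|Patch 1 ∖ Patch 2| = |Patch 1| − |Patch 1∩Patch 2| = 10 − 2 = 8.00.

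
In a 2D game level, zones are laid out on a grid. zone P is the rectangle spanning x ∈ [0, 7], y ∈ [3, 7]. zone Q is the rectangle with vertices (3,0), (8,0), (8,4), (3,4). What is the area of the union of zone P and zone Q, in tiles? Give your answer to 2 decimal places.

44.00

By inclusion–exclusion:
Individual areas: |zone P| = 28, |zone Q| = 20.
|zone P∩zone Q|: x∈[3,7], y∈[3,4] → 4·1 = 4.
|zone P ∪ zone Q| = 48 − 4 = 44.00.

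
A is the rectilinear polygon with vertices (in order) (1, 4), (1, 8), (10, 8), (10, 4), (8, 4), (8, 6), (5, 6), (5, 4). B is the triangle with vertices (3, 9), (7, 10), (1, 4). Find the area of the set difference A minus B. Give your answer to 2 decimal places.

|A| = 30, |A∩B| = 4.8.
|A ∖ B| = |A| − |A∩B| = 30 − 4.8 = 25.20.

25.20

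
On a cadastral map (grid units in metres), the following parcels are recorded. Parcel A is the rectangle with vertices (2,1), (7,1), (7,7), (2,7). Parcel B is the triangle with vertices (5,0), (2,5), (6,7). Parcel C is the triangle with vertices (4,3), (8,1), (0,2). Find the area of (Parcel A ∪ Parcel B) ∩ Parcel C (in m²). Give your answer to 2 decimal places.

5.06

The region (Parcel A ∪ Parcel B) ∩ Parcel C is the polygon with vertices (7,1.125), (2,1.75), (2,2.5), (4,3), (7,1.5).
By the shoelace formula its area is 5.06.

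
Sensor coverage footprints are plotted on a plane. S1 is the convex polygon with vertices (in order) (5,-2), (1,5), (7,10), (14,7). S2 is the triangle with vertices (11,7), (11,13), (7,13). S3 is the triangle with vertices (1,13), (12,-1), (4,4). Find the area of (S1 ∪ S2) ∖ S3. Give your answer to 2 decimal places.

68.73

|S1 ∪ S2| = 87.2286.
|(S1 ∪ S2) ∩ S3| = 18.4967.
|(S1 ∪ S2) ∖ S3| = 87.2286 − 18.4967 = 68.73.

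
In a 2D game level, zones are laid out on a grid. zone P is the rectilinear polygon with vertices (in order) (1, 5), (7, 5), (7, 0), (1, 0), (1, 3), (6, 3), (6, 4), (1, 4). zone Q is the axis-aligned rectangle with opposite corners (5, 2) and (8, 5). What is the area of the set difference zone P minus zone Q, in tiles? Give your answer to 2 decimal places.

|zone P| = 25, |zone P∩zone Q| = 5.
|zone P ∖ zone Q| = |zone P| − |zone P∩zone Q| = 25 − 5 = 20.00.

20.00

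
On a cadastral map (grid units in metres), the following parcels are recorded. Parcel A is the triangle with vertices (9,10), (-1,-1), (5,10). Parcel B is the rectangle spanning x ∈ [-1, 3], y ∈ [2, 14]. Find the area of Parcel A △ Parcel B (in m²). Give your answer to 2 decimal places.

|Parcel A| = 22, |Parcel B| = 48, |Parcel A∩Parcel B| = 4.2303.
|Parcel A △ Parcel B| = |Parcel A| + |Parcel B| − 2·|Parcel A∩Parcel B| = 22 + 48 − 8.4606 = 61.54.

61.54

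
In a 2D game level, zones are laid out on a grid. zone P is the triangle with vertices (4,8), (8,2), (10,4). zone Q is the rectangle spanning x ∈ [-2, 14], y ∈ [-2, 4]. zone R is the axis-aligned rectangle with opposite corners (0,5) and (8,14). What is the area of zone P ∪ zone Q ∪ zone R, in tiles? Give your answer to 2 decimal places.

By inclusion–exclusion:
Individual areas: |zone P| = 10, |zone Q| = 96, |zone R| = 72.
|zone P∩zone Q| = 3.3333.
|zone P∩zone R| = 3.6667.
|zone Q∩zone R| = 0 (no overlap).
|zone P∩zone Q∩zone R| = 0.
|zone P ∪ zone Q ∪ zone R| = 178 − 7 + 0 = 171.00.

171.00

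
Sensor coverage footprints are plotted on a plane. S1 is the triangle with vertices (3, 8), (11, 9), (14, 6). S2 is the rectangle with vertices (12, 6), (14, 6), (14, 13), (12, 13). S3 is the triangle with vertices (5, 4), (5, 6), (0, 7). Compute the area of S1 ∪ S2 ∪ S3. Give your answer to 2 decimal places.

30.86

By inclusion–exclusion:
Individual areas: |S1| = 13.5, |S2| = 14, |S3| = 5.
|S1∩S2| = 1.6364.
|S1∩S3| = 0.
|S2∩S3| = 0.
|S1∩S2∩S3| = 0.
|S1 ∪ S2 ∪ S3| = 32.5 − 1.6364 + 0 = 30.86.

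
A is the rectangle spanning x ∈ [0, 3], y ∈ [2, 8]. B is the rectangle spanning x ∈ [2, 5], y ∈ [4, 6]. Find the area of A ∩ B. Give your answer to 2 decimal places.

2.00

|A∩B|: x∈[2,3], y∈[4,6] → 1·2 = 2.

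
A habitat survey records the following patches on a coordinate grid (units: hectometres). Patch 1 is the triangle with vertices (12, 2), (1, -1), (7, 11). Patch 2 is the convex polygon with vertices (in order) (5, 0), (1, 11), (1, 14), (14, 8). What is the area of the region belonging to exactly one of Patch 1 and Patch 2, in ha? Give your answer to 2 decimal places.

67.63

|Patch 1| = 57, |Patch 2| = 85, |Patch 1∩Patch 2| = 37.187.
|Patch 1 △ Patch 2| = |Patch 1| + |Patch 2| − 2·|Patch 1∩Patch 2| = 57 + 85 − 74.374 = 67.63.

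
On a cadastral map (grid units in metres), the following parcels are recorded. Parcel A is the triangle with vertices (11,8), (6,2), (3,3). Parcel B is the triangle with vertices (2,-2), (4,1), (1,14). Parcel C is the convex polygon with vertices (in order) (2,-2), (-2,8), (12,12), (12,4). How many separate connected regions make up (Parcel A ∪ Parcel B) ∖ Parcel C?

(Parcel A ∪ Parcel B) ∖ Parcel C is a single connected region.

1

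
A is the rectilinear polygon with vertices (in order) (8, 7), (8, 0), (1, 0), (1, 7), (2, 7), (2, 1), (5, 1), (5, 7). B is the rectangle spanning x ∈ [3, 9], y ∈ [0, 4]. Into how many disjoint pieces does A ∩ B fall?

A ∩ B is a single connected region.

1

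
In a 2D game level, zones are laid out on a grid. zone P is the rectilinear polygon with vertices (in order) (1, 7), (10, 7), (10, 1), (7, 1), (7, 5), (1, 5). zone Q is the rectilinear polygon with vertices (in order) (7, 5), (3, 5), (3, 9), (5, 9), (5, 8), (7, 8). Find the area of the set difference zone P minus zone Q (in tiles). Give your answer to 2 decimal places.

|zone P| = 30, |zone P∩zone Q| = 8.
|zone P ∖ zone Q| = |zone P| − |zone P∩zone Q| = 30 − 8 = 22.00.

22.00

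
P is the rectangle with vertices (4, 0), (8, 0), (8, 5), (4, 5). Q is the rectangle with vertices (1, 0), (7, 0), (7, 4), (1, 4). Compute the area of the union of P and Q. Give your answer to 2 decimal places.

32.00

By inclusion–exclusion:
Individual areas: |P| = 20, |Q| = 24.
|P∩Q|: x∈[4,7], y∈[0,4] → 3·4 = 12.
|P ∪ Q| = 44 − 12 = 32.00.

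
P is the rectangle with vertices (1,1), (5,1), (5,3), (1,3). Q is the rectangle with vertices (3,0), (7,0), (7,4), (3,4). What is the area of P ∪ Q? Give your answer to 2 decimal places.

20.00

By inclusion–exclusion:
Individual areas: |P| = 8, |Q| = 16.
|P∩Q|: x∈[3,5], y∈[1,3] → 2·2 = 4.
|P ∪ Q| = 24 − 4 = 20.00.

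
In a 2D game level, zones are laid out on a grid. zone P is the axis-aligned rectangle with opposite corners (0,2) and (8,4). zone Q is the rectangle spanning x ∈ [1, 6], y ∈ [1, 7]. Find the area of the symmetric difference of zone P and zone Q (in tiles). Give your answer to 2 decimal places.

26.00

|zone P∩zone Q|: x∈[1,6], y∈[2,4] → 5·2 = 10.
|zone P △ zone Q| = |zone P| + |zone Q| − 2·|zone P∩zone Q| = 16 + 30 − 20 = 26.00.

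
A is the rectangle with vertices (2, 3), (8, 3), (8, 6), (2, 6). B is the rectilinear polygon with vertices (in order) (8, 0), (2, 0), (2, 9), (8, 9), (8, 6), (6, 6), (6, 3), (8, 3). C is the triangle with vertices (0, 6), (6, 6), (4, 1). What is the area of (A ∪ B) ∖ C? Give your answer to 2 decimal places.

|A ∪ B| = 54.
|(A ∪ B) ∩ C| = 12.5.
|(A ∪ B) ∖ C| = 54 − 12.5 = 41.50.

41.50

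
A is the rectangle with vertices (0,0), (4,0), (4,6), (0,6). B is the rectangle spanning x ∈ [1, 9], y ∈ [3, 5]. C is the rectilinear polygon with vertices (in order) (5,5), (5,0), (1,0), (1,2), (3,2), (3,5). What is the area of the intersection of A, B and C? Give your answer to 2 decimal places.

2.00

The intersection is the polygon with vertices (3,3), (3,5), (4,5), (4,3).
By the shoelace formula its area is 2.00.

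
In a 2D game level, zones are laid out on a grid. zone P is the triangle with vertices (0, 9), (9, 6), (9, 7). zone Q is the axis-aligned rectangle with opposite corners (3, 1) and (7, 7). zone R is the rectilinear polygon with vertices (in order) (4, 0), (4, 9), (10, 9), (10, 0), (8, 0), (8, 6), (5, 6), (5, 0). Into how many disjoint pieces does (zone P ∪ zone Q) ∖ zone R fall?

(zone P ∪ zone Q) ∖ zone R splits into 3 disjoint pieces (area 0.8889, area 10, area 6).

3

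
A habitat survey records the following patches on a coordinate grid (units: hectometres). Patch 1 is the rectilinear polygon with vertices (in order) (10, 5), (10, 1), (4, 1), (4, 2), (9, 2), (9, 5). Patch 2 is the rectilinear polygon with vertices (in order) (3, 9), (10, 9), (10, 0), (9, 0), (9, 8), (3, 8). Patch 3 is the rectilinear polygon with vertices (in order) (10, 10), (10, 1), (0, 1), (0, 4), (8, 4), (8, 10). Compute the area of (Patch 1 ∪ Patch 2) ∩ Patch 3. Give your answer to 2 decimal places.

14.00

|Patch 1 ∪ Patch 2| = 20.
|(Patch 1 ∪ Patch 2) ∩ Patch 3| = 14.00.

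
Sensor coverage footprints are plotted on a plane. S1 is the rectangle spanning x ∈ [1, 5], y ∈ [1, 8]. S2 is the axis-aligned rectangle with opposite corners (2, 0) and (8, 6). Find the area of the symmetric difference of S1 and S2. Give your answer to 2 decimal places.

|S1∩S2|: x∈[2,5], y∈[1,6] → 3·5 = 15.
|S1 △ S2| = |S1| + |S2| − 2·|S1∩S2| = 28 + 36 − 30 = 34.00.

34.00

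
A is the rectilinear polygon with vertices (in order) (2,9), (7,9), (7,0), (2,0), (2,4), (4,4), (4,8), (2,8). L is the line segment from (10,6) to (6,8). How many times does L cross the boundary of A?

The segment meets the boundary at (7,7.5).

1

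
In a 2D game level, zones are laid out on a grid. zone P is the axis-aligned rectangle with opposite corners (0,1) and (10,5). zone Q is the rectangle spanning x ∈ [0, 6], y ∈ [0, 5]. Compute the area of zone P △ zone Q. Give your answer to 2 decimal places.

22.00

|zone P∩zone Q|: x∈[0,6], y∈[1,5] → 6·4 = 24.
|zone P △ zone Q| = |zone P| + |zone Q| − 2·|zone P∩zone Q| = 40 + 30 − 48 = 22.00.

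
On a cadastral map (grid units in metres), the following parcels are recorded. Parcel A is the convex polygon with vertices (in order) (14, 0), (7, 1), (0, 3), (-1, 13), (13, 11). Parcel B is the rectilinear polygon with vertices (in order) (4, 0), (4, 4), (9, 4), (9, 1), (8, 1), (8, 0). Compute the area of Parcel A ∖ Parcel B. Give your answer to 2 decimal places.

|Parcel A| = 148, |Parcel A∩Parcel B| = 13.7857.
|Parcel A ∖ Parcel B| = |Parcel A| − |Parcel A∩Parcel B| = 148 − 13.7857 = 134.21.

134.21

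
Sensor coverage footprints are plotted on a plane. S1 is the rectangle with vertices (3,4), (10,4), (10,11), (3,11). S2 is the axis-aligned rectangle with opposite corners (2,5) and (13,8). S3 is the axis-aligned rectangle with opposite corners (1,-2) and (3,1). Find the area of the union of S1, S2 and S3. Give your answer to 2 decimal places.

67.00

By inclusion–exclusion:
Individual areas: |S1| = 49, |S2| = 33, |S3| = 6.
|S1∩S2|: x∈[3,10], y∈[5,8] → 7·3 = 21.
|S1∩S3| = 0 (no overlap).
|S2∩S3| = 0 (no overlap).
|S1∩S2∩S3| = 0.
|S1 ∪ S2 ∪ S3| = 88 − 21 + 0 = 67.00.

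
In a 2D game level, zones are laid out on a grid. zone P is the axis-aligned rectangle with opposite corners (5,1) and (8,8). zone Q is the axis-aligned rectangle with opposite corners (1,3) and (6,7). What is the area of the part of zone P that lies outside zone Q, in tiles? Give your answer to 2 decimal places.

|zone P∩zone Q|: x∈[5,6], y∈[3,7] → 1·4 = 4.
|zone P| = 21.
|zone P ∖ zone Q| = |zone P| − |zone P∩zone Q| = 21 − 4 = 17.00.

17.00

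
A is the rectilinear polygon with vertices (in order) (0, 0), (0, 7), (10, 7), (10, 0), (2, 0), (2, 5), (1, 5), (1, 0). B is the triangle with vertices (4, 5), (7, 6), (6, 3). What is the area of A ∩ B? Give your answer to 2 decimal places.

The intersection is the polygon with vertices (7,6), (6,3), (4,5).
By the shoelace formula its area is 4.00.

4.00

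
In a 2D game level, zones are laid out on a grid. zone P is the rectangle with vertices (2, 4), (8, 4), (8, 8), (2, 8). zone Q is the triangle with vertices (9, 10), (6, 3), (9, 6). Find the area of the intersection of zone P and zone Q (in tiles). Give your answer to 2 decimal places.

2.38

The intersection is the polygon with vertices (8,5), (7,4), (6.429,4), (8,7.667).
By the shoelace formula its area is 2.38.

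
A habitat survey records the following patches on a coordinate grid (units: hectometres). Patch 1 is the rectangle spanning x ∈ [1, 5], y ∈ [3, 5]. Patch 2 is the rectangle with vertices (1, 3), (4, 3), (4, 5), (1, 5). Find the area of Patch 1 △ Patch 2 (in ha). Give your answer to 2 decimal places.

|Patch 1∩Patch 2|: x∈[1,4], y∈[3,5] → 3·2 = 6.
|Patch 1 △ Patch 2| = |Patch 1| + |Patch 2| − 2·|Patch 1∩Patch 2| = 8 + 6 − 12 = 2.00.

2.00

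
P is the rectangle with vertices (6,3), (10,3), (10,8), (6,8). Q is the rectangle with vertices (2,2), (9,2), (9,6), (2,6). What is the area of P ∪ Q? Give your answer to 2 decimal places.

By inclusion–exclusion:
Individual areas: |P| = 20, |Q| = 28.
|P∩Q|: x∈[6,9], y∈[3,6] → 3·3 = 9.
|P ∪ Q| = 48 − 9 = 39.00.

39.00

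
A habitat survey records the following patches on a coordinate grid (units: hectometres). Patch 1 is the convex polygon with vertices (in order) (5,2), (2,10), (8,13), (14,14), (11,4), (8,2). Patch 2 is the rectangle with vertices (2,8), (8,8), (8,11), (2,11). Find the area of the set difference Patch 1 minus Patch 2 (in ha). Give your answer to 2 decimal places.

73.75

|Patch 1| = 90, |Patch 1∩Patch 2| = 16.25.
|Patch 1 ∖ Patch 2| = |Patch 1| − |Patch 1∩Patch 2| = 90 − 16.25 = 73.75.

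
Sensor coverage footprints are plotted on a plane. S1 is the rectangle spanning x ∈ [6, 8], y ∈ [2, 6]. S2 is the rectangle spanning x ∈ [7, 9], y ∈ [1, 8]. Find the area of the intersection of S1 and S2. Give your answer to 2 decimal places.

4.00

|S1∩S2|: x∈[7,8], y∈[2,6] → 1·4 = 4.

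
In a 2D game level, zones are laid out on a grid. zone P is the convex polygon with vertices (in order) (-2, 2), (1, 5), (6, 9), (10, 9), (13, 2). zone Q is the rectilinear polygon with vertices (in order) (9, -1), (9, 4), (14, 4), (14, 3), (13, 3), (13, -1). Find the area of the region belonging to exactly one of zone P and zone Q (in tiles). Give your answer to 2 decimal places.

|zone P| = 68, |zone Q| = 21, |zone P∩zone Q| = 7.1429.
|zone P △ zone Q| = |zone P| + |zone Q| − 2·|zone P∩zone Q| = 68 + 21 − 14.2857 = 74.71.

74.71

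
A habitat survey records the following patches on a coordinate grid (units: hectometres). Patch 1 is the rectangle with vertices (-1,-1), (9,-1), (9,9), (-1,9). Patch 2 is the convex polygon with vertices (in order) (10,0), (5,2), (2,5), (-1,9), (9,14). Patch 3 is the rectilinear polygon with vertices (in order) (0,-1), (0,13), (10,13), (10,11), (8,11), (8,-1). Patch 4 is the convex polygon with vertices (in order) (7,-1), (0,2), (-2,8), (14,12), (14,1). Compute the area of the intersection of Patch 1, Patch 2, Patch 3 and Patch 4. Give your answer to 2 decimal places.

The intersection is the polygon with vertices (2,5), (0,7.667), (0,8.5), (2,9), (8,9), (8,0.8), (5,2).
By the shoelace formula its area is 44.13.

44.13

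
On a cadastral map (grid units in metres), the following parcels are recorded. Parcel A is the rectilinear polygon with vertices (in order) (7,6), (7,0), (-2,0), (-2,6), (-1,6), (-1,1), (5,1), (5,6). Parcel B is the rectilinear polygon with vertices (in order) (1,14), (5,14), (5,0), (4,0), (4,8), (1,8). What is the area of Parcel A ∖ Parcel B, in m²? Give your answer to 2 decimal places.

|Parcel A| = 24, |Parcel A∩Parcel B| = 1.
|Parcel A ∖ Parcel B| = |Parcel A| − |Parcel A∩Parcel B| = 24 − 1 = 23.00.

23.00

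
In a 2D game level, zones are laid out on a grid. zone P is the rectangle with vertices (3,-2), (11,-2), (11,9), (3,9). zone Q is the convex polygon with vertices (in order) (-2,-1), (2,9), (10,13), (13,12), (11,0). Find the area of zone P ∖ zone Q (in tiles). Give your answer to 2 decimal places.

|zone P| = 88, |zone P∩zone Q| = 74.4615.
|zone P ∖ zone Q| = |zone P| − |zone P∩zone Q| = 88 − 74.4615 = 13.54.

13.54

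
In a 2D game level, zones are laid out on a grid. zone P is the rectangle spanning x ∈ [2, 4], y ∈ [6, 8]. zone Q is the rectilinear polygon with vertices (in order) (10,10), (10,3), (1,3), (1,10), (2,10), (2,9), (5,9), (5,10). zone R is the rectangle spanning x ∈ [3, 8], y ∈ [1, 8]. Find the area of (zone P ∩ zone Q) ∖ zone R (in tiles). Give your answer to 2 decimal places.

2.00

|zone P ∩ zone Q| = 4.
|(zone P ∩ zone Q) ∩ zone R| = 2.
|(zone P ∩ zone Q) ∖ zone R| = 4 − 2 = 2.00.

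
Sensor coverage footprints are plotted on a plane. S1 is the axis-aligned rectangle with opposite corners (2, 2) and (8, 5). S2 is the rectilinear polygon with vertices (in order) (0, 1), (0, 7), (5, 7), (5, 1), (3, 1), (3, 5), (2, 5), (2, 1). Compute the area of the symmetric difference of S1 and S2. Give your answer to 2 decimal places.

|S1| = 18, |S2| = 26, |S1∩S2| = 6.
|S1 △ S2| = |S1| + |S2| − 2·|S1∩S2| = 18 + 26 − 12 = 32.00.

32.00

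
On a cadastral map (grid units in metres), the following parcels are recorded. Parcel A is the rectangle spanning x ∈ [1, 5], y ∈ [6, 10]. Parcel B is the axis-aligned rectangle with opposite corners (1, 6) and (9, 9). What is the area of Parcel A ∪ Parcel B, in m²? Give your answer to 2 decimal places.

By inclusion–exclusion:
Individual areas: |Parcel A| = 16, |Parcel B| = 24.
|Parcel A∩Parcel B|: x∈[1,5], y∈[6,9] → 4·3 = 12.
|Parcel A ∪ Parcel B| = 40 − 12 = 28.00.

28.00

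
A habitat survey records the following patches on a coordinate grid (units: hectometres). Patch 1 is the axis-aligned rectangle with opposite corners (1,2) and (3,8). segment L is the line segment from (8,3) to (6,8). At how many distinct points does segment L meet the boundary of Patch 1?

The segment lies entirely outside Patch 1 and never meets its boundary.

0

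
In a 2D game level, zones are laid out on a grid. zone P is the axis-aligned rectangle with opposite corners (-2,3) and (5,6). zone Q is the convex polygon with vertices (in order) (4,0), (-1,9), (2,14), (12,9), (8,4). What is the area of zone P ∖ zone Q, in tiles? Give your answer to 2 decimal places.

|zone P| = 21, |zone P∩zone Q| = 10.5.
|zone P ∖ zone Q| = |zone P| − |zone P∩zone Q| = 21 − 10.5 = 10.50.

10.50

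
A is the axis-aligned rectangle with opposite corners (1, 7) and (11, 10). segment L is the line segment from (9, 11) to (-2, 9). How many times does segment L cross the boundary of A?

2

The segment meets the boundary at (3.5,10), (1,9.545).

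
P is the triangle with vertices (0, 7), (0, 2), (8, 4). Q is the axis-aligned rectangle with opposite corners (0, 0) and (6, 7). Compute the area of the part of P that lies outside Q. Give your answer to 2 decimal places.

|P| = 20, |P∩Q| = 18.75.
|P ∖ Q| = |P| − |P∩Q| = 20 − 18.75 = 1.25.

1.25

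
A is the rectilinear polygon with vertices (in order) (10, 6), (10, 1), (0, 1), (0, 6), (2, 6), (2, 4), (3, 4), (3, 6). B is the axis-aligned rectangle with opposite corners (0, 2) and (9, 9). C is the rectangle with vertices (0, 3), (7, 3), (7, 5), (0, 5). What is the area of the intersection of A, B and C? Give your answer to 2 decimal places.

13.00

The intersection is the polygon with vertices (2,4), (3,4), (3,5), (7,5), (7,3), (0,3), (0,5), (2,5).
By the shoelace formula its area is 13.00.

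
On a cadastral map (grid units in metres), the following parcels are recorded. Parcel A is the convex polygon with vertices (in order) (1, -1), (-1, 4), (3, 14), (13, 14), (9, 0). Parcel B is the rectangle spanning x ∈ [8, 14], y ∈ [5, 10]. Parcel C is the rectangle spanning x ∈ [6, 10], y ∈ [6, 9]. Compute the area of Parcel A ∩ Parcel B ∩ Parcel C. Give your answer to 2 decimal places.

6.00

The intersection is the polygon with vertices (8,9), (10,9), (10,6), (8,6).
By the shoelace formula its area is 6.00.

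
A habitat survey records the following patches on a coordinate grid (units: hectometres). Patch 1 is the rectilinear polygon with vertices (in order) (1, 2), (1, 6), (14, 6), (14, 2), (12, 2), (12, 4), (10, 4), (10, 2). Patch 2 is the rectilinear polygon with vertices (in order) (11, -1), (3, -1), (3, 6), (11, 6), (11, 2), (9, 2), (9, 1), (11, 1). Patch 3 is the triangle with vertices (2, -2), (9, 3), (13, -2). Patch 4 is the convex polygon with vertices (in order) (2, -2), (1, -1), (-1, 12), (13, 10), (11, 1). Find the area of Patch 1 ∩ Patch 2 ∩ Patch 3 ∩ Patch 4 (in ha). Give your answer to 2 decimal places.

1.10

The intersection is the polygon with vertices (7.6,2), (9,3), (9.8,2), (9,2).
By the shoelace formula its area is 1.10.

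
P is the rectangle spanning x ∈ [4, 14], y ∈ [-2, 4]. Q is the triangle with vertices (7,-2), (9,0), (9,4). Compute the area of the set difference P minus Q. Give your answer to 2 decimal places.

|P| = 60, |P∩Q| = 4.
|P ∖ Q| = |P| − |P∩Q| = 60 − 4 = 56.00.

56.00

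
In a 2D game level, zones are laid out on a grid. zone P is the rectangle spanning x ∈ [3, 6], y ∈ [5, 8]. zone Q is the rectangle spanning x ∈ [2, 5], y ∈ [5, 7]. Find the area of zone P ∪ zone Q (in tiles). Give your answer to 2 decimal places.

By inclusion–exclusion:
Individual areas: |zone P| = 9, |zone Q| = 6.
|zone P∩zone Q|: x∈[3,5], y∈[5,7] → 2·2 = 4.
|zone P ∪ zone Q| = 15 − 4 = 11.00.

11.00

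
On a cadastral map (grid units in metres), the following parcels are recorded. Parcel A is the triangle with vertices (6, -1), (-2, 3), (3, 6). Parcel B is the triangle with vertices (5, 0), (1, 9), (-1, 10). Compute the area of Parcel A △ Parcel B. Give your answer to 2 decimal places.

24.32

|Parcel A| = 22, |Parcel B| = 7, |Parcel A∩Parcel B| = 2.3406.
|Parcel A △ Parcel B| = |Parcel A| + |Parcel B| − 2·|Parcel A∩Parcel B| = 22 + 7 − 4.6811 = 24.32.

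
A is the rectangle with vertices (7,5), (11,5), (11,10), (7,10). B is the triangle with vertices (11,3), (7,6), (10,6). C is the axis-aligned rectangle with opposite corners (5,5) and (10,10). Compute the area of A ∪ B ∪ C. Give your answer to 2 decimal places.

32.00

By inclusion–exclusion:
Individual areas: |A| = 20, |B| = 4.5, |C| = 25.
|A∩B| = 2.5.
|A∩C|: x∈[7,10], y∈[5,10] → 3·5 = 15.
|B∩C| = 2.3333.
|A∩B∩C| = 2.3333.
|A ∪ B ∪ C| = 49.5 − 19.8333 + 2.3333 = 32.00.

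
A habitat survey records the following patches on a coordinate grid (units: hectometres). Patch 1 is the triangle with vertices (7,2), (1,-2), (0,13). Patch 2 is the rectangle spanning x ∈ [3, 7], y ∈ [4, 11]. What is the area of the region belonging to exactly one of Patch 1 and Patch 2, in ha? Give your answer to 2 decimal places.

|Patch 1| = 47, |Patch 2| = 28, |Patch 1∩Patch 2| = 5.8442.
|Patch 1 △ Patch 2| = |Patch 1| + |Patch 2| − 2·|Patch 1∩Patch 2| = 47 + 28 − 11.6883 = 63.31.

63.31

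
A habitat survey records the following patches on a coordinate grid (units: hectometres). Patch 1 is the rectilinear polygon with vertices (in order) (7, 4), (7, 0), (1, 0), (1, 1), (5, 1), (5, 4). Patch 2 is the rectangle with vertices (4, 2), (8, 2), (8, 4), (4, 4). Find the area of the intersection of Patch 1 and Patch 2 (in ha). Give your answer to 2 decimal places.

4.00

The intersection is the polygon with vertices (7,2), (5,2), (5,4), (7,4).
By the shoelace formula its area is 4.00.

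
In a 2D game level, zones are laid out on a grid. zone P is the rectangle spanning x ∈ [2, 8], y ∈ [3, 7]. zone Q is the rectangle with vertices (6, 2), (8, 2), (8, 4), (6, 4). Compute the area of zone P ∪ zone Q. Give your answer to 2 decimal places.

By inclusion–exclusion:
Individual areas: |zone P| = 24, |zone Q| = 4.
|zone P∩zone Q|: x∈[6,8], y∈[3,4] → 2·1 = 2.
|zone P ∪ zone Q| = 28 − 2 = 26.00.

26.00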